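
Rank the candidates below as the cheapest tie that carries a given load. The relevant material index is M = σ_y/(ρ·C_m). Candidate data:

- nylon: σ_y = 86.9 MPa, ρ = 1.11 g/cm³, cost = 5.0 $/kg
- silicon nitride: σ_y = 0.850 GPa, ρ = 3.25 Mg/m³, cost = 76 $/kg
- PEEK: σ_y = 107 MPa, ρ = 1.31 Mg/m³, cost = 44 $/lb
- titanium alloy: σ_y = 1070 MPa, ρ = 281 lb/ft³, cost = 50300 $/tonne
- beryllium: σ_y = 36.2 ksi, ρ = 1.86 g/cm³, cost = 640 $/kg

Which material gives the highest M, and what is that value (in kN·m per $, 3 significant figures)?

nylon, M = 15.7 kN·m per $

Putting every candidate on a common basis:
  nylon: σ_y = 86.90 MPa, ρ = 1110 kg/m³, cost = 5.000 $/kg
  silicon nitride: σ_y = 850.0 MPa, ρ = 3250 kg/m³, cost = 76.00 $/kg
  PEEK: σ_y = 107.0 MPa, ρ = 1310 kg/m³, cost = 97.00 $/kg
  titanium alloy: σ_y = 1070 MPa, ρ = 4501 kg/m³, cost = 50.30 $/kg
  beryllium: σ_y = 249.6 MPa, ρ = 1860 kg/m³, cost = 640.0 $/kg
  nylon: M = 15.7 kN·m per $
  titanium alloy: M = 4.73 kN·m per $
  silicon nitride: M = 3.44 kN·m per $
  PEEK: M = 0.842 kN·m per $
  beryllium: M = 0.210 kN·m per $
Highest index: nylon.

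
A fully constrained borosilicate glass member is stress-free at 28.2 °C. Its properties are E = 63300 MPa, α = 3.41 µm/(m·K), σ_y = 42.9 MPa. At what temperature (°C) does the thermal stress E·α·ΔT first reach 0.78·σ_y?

E = 63300 MPa = 63.30 GPa.
E·α·ΔT = 33.46 MPa ⇒ ΔT = 33.46 / (63.30×10³ × 3.41×10⁻⁶) = 155.0 K.
T = 28.2 + 155.0 = 183.2 °C.

183 °C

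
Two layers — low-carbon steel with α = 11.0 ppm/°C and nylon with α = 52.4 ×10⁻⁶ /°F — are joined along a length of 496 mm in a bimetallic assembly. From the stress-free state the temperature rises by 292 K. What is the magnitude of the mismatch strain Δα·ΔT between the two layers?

0.0243

nylon: α = 52.4×10⁻⁶/°F × 9/5 = 94.3×10⁻⁶/K.
Δα = |11.0 − 94.3|×10⁻⁶/K = 83.3×10⁻⁶/K.
Mismatch strain = Δα·ΔT = 83.3×10⁻⁶ × 292.0 = 0.0243.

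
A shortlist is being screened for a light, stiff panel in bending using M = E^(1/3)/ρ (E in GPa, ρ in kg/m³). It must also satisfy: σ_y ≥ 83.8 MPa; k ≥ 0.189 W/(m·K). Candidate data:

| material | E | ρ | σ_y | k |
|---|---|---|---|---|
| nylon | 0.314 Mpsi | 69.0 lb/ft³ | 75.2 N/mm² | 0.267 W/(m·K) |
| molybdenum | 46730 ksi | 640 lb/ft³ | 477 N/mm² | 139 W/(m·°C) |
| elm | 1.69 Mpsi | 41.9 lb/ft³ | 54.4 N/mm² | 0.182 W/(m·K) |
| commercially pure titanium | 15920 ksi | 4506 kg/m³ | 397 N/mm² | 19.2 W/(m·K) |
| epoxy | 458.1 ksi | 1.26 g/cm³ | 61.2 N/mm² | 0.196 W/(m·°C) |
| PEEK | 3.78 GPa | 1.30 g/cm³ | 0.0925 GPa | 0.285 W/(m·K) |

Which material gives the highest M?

PEEK

Screen on constraints: σ_y ≥ 83.8 MPa; k ≥ 0.189 W/(m·K). Survivors: molybdenum, commercially pure titanium, PEEK.
In SI units:
  molybdenum: E = 322.2 GPa, ρ = 10250 kg/m³
  commercially pure titanium: E = 109.8 GPa, ρ = 4506 kg/m³
  PEEK: E = 3.780 GPa, ρ = 1300 kg/m³
  PEEK: M = 1.20×10⁻³
  commercially pure titanium: M = 1.06×10⁻³
  molybdenum: M = 0.669×10⁻³
PEEK ranks first.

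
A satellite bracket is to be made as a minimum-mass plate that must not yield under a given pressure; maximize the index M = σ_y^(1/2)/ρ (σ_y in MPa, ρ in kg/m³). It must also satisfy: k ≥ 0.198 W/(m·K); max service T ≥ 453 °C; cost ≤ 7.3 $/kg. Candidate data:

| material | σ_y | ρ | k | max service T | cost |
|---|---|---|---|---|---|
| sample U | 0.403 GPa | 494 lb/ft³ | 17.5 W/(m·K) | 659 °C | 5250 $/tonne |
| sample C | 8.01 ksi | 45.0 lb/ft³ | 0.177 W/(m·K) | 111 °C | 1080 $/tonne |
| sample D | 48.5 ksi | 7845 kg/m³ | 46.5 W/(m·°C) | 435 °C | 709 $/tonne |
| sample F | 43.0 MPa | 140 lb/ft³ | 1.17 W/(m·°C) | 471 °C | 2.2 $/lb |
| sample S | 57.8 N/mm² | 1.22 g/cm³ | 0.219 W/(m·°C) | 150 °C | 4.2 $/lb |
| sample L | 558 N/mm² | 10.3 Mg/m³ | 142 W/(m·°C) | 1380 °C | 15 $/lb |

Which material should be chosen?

Screen on constraints: k ≥ 0.198 W/(m·K); max service T ≥ 453 °C; cost ≤ 7.3 $/kg. Survivors: sample U, sample F.
Normalizing units and computing the index:
  sample U: σ_y = 403.0 MPa, ρ = 7913 kg/m³
  sample F: σ_y = 43.00 MPa, ρ = 2243 kg/m³
  sample F: M = 2.92×10⁻³
  sample U: M = 2.54×10⁻³
The maximum is for sample F.

sample F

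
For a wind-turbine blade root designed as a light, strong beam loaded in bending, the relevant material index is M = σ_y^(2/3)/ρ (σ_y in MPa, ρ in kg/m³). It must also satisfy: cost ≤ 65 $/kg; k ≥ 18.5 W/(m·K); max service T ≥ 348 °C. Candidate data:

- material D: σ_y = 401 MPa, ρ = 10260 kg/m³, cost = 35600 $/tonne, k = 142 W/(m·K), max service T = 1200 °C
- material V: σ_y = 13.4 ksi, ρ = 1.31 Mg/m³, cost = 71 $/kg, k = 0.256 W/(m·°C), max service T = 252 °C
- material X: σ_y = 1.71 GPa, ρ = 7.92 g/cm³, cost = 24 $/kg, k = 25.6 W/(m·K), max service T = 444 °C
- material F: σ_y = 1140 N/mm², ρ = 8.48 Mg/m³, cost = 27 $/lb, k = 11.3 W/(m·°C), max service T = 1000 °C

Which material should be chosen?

Screen on constraints: cost ≤ 65 $/kg; k ≥ 18.5 W/(m·K); max service T ≥ 348 °C. Survivors: material D, material X.
Convert each candidate to consistent units, then evaluate M:
  material D: σ_y = 401.0 MPa, ρ = 10260 kg/m³
  material X: σ_y = 1710 MPa, ρ = 7920 kg/m³
  material X: M = 18.1×10⁻³
  material D: M = 5.30×10⁻³
Highest index: material X.

material X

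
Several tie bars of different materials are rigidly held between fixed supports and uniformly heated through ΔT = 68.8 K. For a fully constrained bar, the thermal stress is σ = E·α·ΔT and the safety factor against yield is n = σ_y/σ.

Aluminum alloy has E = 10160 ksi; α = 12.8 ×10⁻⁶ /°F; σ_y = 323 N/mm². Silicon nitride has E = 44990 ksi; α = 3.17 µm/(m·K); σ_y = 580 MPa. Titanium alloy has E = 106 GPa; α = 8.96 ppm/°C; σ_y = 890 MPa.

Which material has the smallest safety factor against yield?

In consistent units (E in GPa, α in ×10⁻⁶/K, σ_y in MPa):
  aluminum alloy: E = 70.05, α = 23.0, σ_y = 323.0 → σ = 111 MPa, n = 2.91
  silicon nitride: E = 310.2, α = 3.17, σ_y = 580.0 → σ = 67.7 MPa, n = 8.57
  titanium alloy: E = 106.0, α = 8.96, σ_y = 890.0 → σ = 65.3 MPa, n = 13.6
Aluminum alloy has the lowest safety factor, n = 2.91.

aluminum alloy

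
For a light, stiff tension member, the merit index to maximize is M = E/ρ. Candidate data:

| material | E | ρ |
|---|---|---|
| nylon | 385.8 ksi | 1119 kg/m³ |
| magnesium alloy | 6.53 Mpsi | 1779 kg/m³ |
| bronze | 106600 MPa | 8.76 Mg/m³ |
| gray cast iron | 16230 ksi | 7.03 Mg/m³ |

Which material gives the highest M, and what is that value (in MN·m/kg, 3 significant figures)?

Convert each candidate to consistent units, then evaluate M:
  nylon: E = 2.660 GPa, ρ = 1119 kg/m³
  magnesium alloy: E = 45.02 GPa, ρ = 1779 kg/m³
  bronze: E = 106.6 GPa, ρ = 8760 kg/m³
  gray cast iron: E = 111.9 GPa, ρ = 7030 kg/m³
  magnesium alloy: M = 25.3 MN·m/kg
  gray cast iron: M = 15.9 MN·m/kg
  bronze: M = 12.2 MN·m/kg
  nylon: M = 2.38 MN·m/kg
Magnesium alloy ranks first.

magnesium alloy, M = 25.3 MN·m/kg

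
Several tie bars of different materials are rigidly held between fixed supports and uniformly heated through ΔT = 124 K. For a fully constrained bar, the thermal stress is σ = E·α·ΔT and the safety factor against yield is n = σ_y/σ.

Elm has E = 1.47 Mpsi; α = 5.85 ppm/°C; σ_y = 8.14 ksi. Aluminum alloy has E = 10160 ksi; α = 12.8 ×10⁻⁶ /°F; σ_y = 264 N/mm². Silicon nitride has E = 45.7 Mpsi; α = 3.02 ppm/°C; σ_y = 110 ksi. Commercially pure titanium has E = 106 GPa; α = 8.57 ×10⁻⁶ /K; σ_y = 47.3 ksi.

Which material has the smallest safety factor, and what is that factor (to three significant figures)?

Per material, after unit conversion:
  elm: E = 10.14, α = 5.85, σ_y = 56.12 → σ = 7.35 MPa, n = 7.63
  aluminum alloy: E = 70.05, α = 23.0, σ_y = 264.0 → σ = 200 MPa, n = 1.32
  silicon nitride: E = 315.1, α = 3.02, σ_y = 758.4 → σ = 118 MPa, n = 6.43
  commercially pure titanium: E = 106.0, α = 8.57, σ_y = 326.1 → σ = 113 MPa, n = 2.90
The minimum is aluminum alloy at n = 1.32.

aluminum alloy, n = 1.32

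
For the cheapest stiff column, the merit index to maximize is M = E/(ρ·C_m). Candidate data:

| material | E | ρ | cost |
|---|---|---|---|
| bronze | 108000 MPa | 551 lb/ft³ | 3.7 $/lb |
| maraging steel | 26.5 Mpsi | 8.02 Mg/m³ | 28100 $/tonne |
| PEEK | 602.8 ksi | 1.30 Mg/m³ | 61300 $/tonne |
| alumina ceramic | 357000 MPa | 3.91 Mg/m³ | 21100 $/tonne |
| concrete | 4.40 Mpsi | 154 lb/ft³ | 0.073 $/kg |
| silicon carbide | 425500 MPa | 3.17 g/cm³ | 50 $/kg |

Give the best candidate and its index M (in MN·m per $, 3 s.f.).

After converting to SI:
  bronze: E = 108.0 GPa, ρ = 8826 kg/m³, cost = 8.157 $/kg
  maraging steel: E = 182.7 GPa, ρ = 8020 kg/m³, cost = 28.10 $/kg
  PEEK: E = 4.156 GPa, ρ = 1300 kg/m³, cost = 61.30 $/kg
  alumina ceramic: E = 357.0 GPa, ρ = 3910 kg/m³, cost = 21.10 $/kg
  concrete: E = 30.34 GPa, ρ = 2467 kg/m³, cost = 0.07300 $/kg
  silicon carbide: E = 425.5 GPa, ρ = 3170 kg/m³, cost = 50.00 $/kg
  concrete: M = 168 MN·m per $
  alumina ceramic: M = 4.33 MN·m per $
  silicon carbide: M = 2.68 MN·m per $
  bronze: M = 1.50 MN·m per $
  maraging steel: M = 0.811 MN·m per $
  PEEK: M = 0.0522 MN·m per $
Concrete ranks first.

concrete, M = 168 MN·m per $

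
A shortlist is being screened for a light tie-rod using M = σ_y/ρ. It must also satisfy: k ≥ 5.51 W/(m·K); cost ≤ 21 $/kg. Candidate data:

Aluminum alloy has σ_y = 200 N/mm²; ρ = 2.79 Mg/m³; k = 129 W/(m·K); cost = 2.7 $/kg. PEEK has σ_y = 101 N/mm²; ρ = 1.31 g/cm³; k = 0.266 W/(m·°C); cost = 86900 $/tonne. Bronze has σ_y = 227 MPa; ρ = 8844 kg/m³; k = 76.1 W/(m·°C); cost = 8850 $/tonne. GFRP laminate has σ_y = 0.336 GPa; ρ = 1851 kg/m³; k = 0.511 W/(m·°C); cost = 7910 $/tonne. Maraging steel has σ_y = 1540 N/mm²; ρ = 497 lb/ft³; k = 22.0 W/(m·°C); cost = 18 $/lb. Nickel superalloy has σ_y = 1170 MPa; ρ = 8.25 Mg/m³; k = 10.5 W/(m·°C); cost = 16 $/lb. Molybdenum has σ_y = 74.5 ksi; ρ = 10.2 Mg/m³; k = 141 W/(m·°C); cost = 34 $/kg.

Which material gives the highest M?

Screen on constraints: k ≥ 5.51 W/(m·K); cost ≤ 21 $/kg. Survivors: aluminum alloy, bronze.
Putting every candidate on a common basis:
  aluminum alloy: σ_y = 200.0 MPa, ρ = 2790 kg/m³
  bronze: σ_y = 227.0 MPa, ρ = 8844 kg/m³
  aluminum alloy: M = 71.7 kN·m/kg
  bronze: M = 25.7 kN·m/kg
Highest index: aluminum alloy.

aluminum alloy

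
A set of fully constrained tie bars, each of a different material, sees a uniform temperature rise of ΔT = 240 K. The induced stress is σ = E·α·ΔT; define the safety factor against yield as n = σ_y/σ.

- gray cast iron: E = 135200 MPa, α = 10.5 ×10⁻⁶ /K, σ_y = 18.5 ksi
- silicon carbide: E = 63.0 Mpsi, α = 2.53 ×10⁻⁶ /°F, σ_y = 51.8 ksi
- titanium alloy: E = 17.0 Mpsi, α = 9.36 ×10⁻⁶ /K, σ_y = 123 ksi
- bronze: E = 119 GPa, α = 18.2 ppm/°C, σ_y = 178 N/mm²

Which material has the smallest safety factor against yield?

In consistent units (E in GPa, α in ×10⁻⁶/K, σ_y in MPa):
  gray cast iron: E = 135.2, α = 10.5, σ_y = 127.6 → σ = 341 MPa, n = 0.374
  silicon carbide: E = 434.4, α = 4.55, σ_y = 357.1 → σ = 475 MPa, n = 0.752
  titanium alloy: E = 117.2, α = 9.36, σ_y = 848.1 → σ = 263 MPa, n = 3.22
  bronze: E = 119.0, α = 18.2, σ_y = 178.0 → σ = 520 MPa, n = 0.342
Bronze has the lowest safety factor, n = 0.342.

bronze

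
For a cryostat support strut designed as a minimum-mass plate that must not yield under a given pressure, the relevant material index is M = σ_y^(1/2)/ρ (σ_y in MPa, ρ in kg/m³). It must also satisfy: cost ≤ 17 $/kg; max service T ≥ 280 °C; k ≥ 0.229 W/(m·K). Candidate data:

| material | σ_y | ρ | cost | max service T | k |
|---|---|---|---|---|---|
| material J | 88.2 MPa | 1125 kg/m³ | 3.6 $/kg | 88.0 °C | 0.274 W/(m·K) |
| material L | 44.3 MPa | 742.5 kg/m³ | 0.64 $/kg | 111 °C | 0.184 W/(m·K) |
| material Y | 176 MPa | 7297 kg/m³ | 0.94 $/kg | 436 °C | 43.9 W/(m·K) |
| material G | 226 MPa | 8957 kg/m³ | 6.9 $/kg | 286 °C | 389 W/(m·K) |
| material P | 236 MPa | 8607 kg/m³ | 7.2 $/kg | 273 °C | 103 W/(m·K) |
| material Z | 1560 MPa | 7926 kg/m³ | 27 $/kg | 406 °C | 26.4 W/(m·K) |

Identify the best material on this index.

material Y

Screen on constraints: cost ≤ 17 $/kg; max service T ≥ 280 °C; k ≥ 0.229 W/(m·K). Survivors: material Y, material G.
Computing M directly (units already consistent):
  material Y: M = 1.82×10⁻³
  material G: M = 1.68×10⁻³
The maximum is for material Y.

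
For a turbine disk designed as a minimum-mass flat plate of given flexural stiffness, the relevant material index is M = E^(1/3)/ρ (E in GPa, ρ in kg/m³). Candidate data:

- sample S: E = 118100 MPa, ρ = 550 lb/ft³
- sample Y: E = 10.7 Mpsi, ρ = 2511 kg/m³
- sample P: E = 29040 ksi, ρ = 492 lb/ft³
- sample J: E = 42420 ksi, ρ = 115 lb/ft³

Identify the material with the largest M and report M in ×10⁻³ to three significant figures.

After converting to SI:
  sample S: E = 118.1 GPa, ρ = 8810 kg/m³
  sample Y: E = 73.77 GPa, ρ = 2511 kg/m³
  sample P: E = 200.2 GPa, ρ = 7881 kg/m³
  sample J: E = 292.5 GPa, ρ = 1842 kg/m³
  sample J: M = 3.60×10⁻³
  sample Y: M = 1.67×10⁻³
  sample P: M = 0.742×10⁻³
  sample S: M = 0.557×10⁻³
The maximum is for sample J.

sample J, M = 3.60×10⁻³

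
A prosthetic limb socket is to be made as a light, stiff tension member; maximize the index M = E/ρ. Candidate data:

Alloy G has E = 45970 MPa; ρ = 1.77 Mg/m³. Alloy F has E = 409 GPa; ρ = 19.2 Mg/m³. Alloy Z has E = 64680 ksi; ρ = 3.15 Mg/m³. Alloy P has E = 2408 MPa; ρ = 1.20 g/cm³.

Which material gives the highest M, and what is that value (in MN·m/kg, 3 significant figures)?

In SI units:
  alloy G: E = 45.97 GPa, ρ = 1770 kg/m³
  alloy F: E = 409.0 GPa, ρ = 19200 kg/m³
  alloy Z: E = 446.0 GPa, ρ = 3150 kg/m³
  alloy P: E = 2.408 GPa, ρ = 1200 kg/m³
  alloy Z: M = 142 MN·m/kg
  alloy G: M = 26.0 MN·m/kg
  alloy F: M = 21.3 MN·m/kg
  alloy P: M = 2.01 MN·m/kg
Highest index: alloy Z.

alloy Z, M = 142 MN·m/kg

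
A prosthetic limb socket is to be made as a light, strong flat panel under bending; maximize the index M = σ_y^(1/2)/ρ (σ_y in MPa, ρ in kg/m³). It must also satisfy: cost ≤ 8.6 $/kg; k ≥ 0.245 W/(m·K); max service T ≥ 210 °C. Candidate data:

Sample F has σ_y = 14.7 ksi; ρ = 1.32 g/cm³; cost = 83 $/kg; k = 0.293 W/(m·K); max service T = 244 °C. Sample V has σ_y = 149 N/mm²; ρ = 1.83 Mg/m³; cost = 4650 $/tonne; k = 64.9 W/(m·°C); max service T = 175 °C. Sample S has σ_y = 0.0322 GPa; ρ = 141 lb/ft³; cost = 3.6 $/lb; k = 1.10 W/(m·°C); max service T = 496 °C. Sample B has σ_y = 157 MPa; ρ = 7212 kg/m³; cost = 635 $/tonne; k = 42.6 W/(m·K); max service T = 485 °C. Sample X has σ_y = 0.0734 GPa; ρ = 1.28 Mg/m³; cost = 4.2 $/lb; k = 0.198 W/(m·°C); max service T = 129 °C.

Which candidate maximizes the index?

sample S

Screen on constraints: cost ≤ 8.6 $/kg; k ≥ 0.245 W/(m·K); max service T ≥ 210 °C. Survivors: sample S, sample B.
Putting every candidate on a common basis:
  sample S: σ_y = 32.20 MPa, ρ = 2259 kg/m³
  sample B: σ_y = 157.0 MPa, ρ = 7212 kg/m³
  sample S: M = 2.51×10⁻³
  sample B: M = 1.74×10⁻³
Sample S ranks first.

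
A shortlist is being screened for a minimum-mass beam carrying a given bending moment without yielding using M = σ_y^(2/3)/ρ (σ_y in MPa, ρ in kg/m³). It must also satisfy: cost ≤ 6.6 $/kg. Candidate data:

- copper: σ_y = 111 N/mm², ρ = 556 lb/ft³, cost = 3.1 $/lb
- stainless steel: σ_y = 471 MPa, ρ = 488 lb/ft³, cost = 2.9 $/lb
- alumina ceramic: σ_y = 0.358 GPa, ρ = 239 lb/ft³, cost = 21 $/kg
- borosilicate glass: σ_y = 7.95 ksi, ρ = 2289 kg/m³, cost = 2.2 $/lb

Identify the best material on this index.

stainless steel

Screen on constraints: cost ≤ 6.6 $/kg. Survivors: stainless steel, borosilicate glass.
Normalizing units and computing the index:
  stainless steel: σ_y = 471.0 MPa, ρ = 7817 kg/m³
  borosilicate glass: σ_y = 54.81 MPa, ρ = 2289 kg/m³
  stainless steel: M = 7.74×10⁻³
  borosilicate glass: M = 6.30×10⁻³
The maximum is for stainless steel.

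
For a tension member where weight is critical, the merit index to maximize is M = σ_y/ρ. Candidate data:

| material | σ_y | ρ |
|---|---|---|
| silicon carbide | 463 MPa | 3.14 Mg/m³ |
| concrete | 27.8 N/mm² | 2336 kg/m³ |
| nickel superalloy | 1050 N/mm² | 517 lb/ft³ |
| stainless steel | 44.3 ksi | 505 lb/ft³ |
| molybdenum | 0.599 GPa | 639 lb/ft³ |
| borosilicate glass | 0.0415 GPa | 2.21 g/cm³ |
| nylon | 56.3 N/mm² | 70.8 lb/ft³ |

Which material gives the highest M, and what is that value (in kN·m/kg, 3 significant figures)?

Normalizing units and computing the index:
  silicon carbide: σ_y = 463.0 MPa, ρ = 3140 kg/m³
  concrete: σ_y = 27.80 MPa, ρ = 2336 kg/m³
  nickel superalloy: σ_y = 1050 MPa, ρ = 8282 kg/m³
  stainless steel: σ_y = 305.4 MPa, ρ = 8089 kg/m³
  molybdenum: σ_y = 599.0 MPa, ρ = 10240 kg/m³
  borosilicate glass: σ_y = 41.50 MPa, ρ = 2210 kg/m³
  nylon: σ_y = 56.30 MPa, ρ = 1134 kg/m³
  silicon carbide: M = 147 kN·m/kg
  nickel superalloy: M = 127 kN·m/kg
  molybdenum: M = 58.5 kN·m/kg
  nylon: M = 49.6 kN·m/kg
  stainless steel: M = 37.8 kN·m/kg
  borosilicate glass: M = 18.8 kN·m/kg
  concrete: M = 11.9 kN·m/kg
Silicon carbide ranks first.

silicon carbide, M = 147 kN·m/kg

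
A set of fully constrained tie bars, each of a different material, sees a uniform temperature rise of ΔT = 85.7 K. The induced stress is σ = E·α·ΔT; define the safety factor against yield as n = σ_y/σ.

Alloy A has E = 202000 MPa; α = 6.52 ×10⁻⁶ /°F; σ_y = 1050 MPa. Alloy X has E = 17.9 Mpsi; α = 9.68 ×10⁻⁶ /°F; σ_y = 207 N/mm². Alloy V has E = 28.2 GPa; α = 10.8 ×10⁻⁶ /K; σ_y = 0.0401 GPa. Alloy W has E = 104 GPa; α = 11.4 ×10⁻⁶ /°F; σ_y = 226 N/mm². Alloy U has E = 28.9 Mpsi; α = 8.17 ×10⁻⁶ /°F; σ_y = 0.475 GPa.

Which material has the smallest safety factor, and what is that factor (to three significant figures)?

alloy X, n = 1.12

In consistent units (E in GPa, α in ×10⁻⁶/K, σ_y in MPa):
  alloy A: E = 202.0, α = 11.7, σ_y = 1050 → σ = 203 MPa, n = 5.17
  alloy X: E = 123.4, α = 17.4, σ_y = 207.0 → σ = 184 MPa, n = 1.12
  alloy V: E = 28.20, α = 10.8, σ_y = 40.10 → σ = 26.1 MPa, n = 1.54
  alloy W: E = 104.0, α = 20.5, σ_y = 226.0 → σ = 183 MPa, n = 1.24
  alloy U: E = 199.3, α = 14.7, σ_y = 475.0 → σ = 251 MPa, n = 1.89
The minimum is alloy X at n = 1.12.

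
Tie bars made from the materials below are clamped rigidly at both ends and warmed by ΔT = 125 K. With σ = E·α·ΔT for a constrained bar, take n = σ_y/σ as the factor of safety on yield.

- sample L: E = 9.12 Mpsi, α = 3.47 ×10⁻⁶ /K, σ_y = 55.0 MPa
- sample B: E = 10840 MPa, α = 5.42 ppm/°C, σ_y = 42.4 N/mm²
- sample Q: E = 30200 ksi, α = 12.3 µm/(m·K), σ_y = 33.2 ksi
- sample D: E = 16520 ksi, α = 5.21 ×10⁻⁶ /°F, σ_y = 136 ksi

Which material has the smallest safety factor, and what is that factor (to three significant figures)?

sample Q, n = 0.715

In consistent units (E in GPa, α in ×10⁻⁶/K, σ_y in MPa):
  sample L: E = 62.88, α = 3.47, σ_y = 55.00 → σ = 27.3 MPa, n = 2.02
  sample B: E = 10.84, α = 5.42, σ_y = 42.40 → σ = 7.34 MPa, n = 5.77
  sample Q: E = 208.2, α = 12.3, σ_y = 228.9 → σ = 320 MPa, n = 0.715
  sample D: E = 113.9, α = 9.38, σ_y = 937.7 → σ = 134 MPa, n = 7.02
The minimum is sample Q at n = 0.715.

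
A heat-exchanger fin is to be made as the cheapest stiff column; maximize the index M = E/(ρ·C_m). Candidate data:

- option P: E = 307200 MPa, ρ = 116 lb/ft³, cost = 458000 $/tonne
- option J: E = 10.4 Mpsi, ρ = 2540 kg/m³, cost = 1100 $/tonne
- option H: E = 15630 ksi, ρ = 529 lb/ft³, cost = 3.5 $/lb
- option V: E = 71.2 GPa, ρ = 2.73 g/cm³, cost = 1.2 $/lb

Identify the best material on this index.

After converting to SI:
  option P: E = 307.2 GPa, ρ = 1858 kg/m³, cost = 458.0 $/kg
  option J: E = 71.71 GPa, ρ = 2540 kg/m³, cost = 1.100 $/kg
  option H: E = 107.8 GPa, ρ = 8474 kg/m³, cost = 7.716 $/kg
  option V: E = 71.20 GPa, ρ = 2730 kg/m³, cost = 2.646 $/kg
  option J: M = 25.7 MN·m per $
  option V: M = 9.86 MN·m per $
  option H: M = 1.65 MN·m per $
  option P: M = 0.361 MN·m per $
The maximum is for option J.

option J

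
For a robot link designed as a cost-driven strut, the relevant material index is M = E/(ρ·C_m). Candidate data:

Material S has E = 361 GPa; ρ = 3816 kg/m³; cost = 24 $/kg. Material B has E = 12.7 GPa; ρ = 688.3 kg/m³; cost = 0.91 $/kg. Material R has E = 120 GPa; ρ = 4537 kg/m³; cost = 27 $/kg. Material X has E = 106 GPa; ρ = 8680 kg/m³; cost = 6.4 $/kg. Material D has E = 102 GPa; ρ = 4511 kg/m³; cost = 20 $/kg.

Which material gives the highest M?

material B

Evaluate M for each candidate:
  material B: M = 20.3 MN·m per $
  material S: M = 3.94 MN·m per $
  material X: M = 1.91 MN·m per $
  material D: M = 1.13 MN·m per $
  material R: M = 0.980 MN·m per $
Material B ranks first.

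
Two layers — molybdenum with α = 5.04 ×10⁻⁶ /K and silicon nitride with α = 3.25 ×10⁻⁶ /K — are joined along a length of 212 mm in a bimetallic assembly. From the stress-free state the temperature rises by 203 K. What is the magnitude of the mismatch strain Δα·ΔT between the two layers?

3.63×10⁻⁴

Δα = |5.04 − 3.25|×10⁻⁶/K = 1.79×10⁻⁶/K.
Mismatch strain = Δα·ΔT = 1.79×10⁻⁶ × 203.0 = 3.63×10⁻⁴.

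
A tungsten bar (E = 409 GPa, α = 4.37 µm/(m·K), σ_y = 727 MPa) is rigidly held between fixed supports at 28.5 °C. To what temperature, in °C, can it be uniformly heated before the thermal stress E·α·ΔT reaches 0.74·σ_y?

329 °C

E·α·ΔT = 538.0 MPa ⇒ ΔT = 538.0 / (409.0×10³ × 4.37×10⁻⁶) = 301.0 K.
T = 28.5 + 301.0 = 329.5 °C.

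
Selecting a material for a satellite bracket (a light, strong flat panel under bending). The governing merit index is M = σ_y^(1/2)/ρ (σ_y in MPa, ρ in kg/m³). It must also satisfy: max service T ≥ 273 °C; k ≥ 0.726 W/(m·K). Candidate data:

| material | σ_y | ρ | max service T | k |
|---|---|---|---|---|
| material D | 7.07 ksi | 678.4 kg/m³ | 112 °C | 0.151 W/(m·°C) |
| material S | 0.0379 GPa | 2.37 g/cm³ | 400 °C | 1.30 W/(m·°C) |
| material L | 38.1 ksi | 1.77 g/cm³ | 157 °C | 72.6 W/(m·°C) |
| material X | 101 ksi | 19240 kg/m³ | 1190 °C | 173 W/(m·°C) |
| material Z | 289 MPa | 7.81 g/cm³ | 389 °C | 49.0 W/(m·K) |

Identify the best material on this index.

material S

Screen on constraints: max service T ≥ 273 °C; k ≥ 0.726 W/(m·K). Survivors: material S, material X, material Z.
After converting to SI:
  material S: σ_y = 37.90 MPa, ρ = 2370 kg/m³
  material X: σ_y = 696.4 MPa, ρ = 19240 kg/m³
  material Z: σ_y = 289.0 MPa, ρ = 7810 kg/m³
  material S: M = 2.60×10⁻³
  material Z: M = 2.18×10⁻³
  material X: M = 1.37×10⁻³
The maximum is for material S.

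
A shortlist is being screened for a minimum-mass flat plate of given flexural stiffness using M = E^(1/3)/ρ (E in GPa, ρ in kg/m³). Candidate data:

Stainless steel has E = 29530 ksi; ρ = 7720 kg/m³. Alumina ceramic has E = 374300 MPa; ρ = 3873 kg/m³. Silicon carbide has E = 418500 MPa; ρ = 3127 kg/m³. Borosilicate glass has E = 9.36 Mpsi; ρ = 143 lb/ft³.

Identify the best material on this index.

silicon carbide

In SI units:
  stainless steel: E = 203.6 GPa, ρ = 7720 kg/m³
  alumina ceramic: E = 374.3 GPa, ρ = 3873 kg/m³
  silicon carbide: E = 418.5 GPa, ρ = 3127 kg/m³
  borosilicate glass: E = 64.53 GPa, ρ = 2291 kg/m³
  silicon carbide: M = 2.39×10⁻³
  alumina ceramic: M = 1.86×10⁻³
  borosilicate glass: M = 1.75×10⁻³
  stainless steel: M = 0.762×10⁻³
Silicon carbide has the largest M.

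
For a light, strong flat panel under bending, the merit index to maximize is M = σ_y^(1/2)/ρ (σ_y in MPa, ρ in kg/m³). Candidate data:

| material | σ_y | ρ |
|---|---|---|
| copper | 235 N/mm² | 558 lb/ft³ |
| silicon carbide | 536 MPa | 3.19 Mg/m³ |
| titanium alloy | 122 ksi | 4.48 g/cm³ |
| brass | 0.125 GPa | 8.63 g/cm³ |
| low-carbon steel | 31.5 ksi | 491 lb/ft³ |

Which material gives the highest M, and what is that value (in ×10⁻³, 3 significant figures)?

silicon carbide, M = 7.26×10⁻³

Putting every candidate on a common basis:
  copper: σ_y = 235.0 MPa, ρ = 8938 kg/m³
  silicon carbide: σ_y = 536.0 MPa, ρ = 3190 kg/m³
  titanium alloy: σ_y = 841.2 MPa, ρ = 4480 kg/m³
  brass: σ_y = 125.0 MPa, ρ = 8630 kg/m³
  low-carbon steel: σ_y = 217.2 MPa, ρ = 7865 kg/m³
  silicon carbide: M = 7.26×10⁻³
  titanium alloy: M = 6.47×10⁻³
  low-carbon steel: M = 1.87×10⁻³
  copper: M = 1.72×10⁻³
  brass: M = 1.30×10⁻³
Silicon carbide ranks first.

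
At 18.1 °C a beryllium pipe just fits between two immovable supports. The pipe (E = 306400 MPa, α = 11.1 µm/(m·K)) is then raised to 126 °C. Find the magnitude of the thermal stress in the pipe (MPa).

367 MPa

E = 306400 MPa = 306.4 GPa.
ΔT = 107.9 K. Constrained thermal stress σ = E·α·ΔT = 306.4×10³ MPa × 11.1×10⁻⁶ × 107.9 = 367 MPa (compressive).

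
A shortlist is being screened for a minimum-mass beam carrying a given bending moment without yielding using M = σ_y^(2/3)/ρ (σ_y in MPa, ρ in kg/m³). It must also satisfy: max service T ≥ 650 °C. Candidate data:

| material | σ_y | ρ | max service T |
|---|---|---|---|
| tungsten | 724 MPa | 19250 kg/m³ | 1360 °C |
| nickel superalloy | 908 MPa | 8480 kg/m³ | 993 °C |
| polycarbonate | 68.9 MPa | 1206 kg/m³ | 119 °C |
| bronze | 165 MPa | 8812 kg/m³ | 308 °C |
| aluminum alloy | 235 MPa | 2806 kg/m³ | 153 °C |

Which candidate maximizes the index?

nickel superalloy

Screen on constraints: max service T ≥ 650 °C. Survivors: tungsten, nickel superalloy.
Per-candidate index values:
  nickel superalloy: M = 11.1×10⁻³
  tungsten: M = 4.19×10⁻³
The maximum is for nickel superalloy.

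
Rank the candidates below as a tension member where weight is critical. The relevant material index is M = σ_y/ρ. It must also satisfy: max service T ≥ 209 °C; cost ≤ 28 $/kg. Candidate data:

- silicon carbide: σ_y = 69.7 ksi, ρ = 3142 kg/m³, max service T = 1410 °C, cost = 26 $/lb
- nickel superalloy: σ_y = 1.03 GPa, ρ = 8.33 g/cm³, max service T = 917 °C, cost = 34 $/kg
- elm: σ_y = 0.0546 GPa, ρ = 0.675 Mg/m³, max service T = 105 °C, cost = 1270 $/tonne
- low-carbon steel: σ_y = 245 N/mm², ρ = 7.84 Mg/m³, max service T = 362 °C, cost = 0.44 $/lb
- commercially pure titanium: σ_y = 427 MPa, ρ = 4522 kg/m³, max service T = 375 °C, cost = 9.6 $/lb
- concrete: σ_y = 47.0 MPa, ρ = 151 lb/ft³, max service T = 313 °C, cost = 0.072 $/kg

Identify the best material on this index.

Screen on constraints: max service T ≥ 209 °C; cost ≤ 28 $/kg. Survivors: low-carbon steel, commercially pure titanium, concrete.
Putting every candidate on a common basis:
  low-carbon steel: σ_y = 245.0 MPa, ρ = 7840 kg/m³
  commercially pure titanium: σ_y = 427.0 MPa, ρ = 4522 kg/m³
  concrete: σ_y = 47.00 MPa, ρ = 2419 kg/m³
  commercially pure titanium: M = 94.4 kN·m/kg
  low-carbon steel: M = 31.2 kN·m/kg
  concrete: M = 19.4 kN·m/kg
The maximum is for commercially pure titanium.

commercially pure titanium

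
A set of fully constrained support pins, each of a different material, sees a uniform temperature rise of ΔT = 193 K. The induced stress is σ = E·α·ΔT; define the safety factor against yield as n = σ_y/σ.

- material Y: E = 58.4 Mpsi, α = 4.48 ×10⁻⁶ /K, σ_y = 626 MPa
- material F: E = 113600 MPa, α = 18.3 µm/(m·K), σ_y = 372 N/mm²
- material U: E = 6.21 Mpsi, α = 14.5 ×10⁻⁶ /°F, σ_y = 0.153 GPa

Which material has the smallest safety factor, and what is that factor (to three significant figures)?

Per material, after unit conversion:
  material Y: E = 402.7, α = 4.48, σ_y = 626.0 → σ = 348 MPa, n = 1.80
  material F: E = 113.6, α = 18.3, σ_y = 372.0 → σ = 401 MPa, n = 0.927
  material U: E = 42.82, α = 26.1, σ_y = 153.0 → σ = 216 MPa, n = 0.709
The minimum is material U at n = 0.709.

material U, n = 0.709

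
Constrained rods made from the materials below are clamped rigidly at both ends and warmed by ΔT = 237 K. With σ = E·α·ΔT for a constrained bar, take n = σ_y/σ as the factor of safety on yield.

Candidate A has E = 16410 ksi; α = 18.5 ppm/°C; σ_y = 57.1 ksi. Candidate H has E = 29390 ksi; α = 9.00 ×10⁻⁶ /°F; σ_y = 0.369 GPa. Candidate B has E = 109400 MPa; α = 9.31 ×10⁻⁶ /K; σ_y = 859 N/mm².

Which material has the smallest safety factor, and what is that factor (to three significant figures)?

Converting E to GPa, α to ×10⁻⁶/K, σ_y to MPa, then σ and n for each:
  candidate A: E = 113.1, α = 18.5, σ_y = 393.7 → σ = 496 MPa, n = 0.794
  candidate H: E = 202.6, α = 16.2, σ_y = 369.0 → σ = 778 MPa, n = 0.474
  candidate B: E = 109.4, α = 9.31, σ_y = 859.0 → σ = 241 MPa, n = 3.56
Candidate H has the lowest safety factor, n = 0.474.

candidate H, n = 0.474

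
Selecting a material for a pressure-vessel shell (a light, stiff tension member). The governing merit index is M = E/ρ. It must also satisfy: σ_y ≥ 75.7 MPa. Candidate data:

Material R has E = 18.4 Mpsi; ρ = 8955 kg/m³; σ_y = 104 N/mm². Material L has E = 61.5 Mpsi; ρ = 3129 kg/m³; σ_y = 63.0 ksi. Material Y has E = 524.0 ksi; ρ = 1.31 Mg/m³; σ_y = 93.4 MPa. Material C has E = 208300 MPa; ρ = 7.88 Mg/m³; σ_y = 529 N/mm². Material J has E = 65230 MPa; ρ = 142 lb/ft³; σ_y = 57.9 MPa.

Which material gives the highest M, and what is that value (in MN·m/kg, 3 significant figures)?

material L, M = 136 MN·m/kg

Screen on constraints: σ_y ≥ 75.7 MPa. Survivors: material R, material L, material Y, material C.
Putting every candidate on a common basis:
  material R: E = 126.9 GPa, ρ = 8955 kg/m³
  material L: E = 424.0 GPa, ρ = 3129 kg/m³
  material Y: E = 3.613 GPa, ρ = 1310 kg/m³
  material C: E = 208.3 GPa, ρ = 7880 kg/m³
  material L: M = 136 MN·m/kg
  material C: M = 26.4 MN·m/kg
  material R: M = 14.2 MN·m/kg
  material Y: M = 2.76 MN·m/kg
Highest index: material L.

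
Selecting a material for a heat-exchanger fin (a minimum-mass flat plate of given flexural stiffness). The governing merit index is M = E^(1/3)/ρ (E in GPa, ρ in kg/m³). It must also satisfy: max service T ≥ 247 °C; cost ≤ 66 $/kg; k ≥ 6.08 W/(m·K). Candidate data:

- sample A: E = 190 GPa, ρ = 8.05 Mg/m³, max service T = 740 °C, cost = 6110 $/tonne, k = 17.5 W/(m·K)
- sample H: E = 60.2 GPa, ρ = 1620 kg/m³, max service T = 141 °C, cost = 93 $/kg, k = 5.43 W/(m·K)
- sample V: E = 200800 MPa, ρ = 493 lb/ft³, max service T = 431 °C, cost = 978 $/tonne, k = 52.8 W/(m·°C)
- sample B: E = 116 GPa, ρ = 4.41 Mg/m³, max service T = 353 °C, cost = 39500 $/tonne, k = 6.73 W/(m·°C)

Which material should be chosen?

Screen on constraints: max service T ≥ 247 °C; cost ≤ 66 $/kg; k ≥ 6.08 W/(m·K). Survivors: sample A, sample V, sample B.
After converting to SI:
  sample A: E = 190.0 GPa, ρ = 8050 kg/m³
  sample V: E = 200.8 GPa, ρ = 7897 kg/m³
  sample B: E = 116.0 GPa, ρ = 4410 kg/m³
  sample B: M = 1.11×10⁻³
  sample V: M = 0.742×10⁻³
  sample A: M = 0.714×10⁻³
Highest index: sample B.

sample B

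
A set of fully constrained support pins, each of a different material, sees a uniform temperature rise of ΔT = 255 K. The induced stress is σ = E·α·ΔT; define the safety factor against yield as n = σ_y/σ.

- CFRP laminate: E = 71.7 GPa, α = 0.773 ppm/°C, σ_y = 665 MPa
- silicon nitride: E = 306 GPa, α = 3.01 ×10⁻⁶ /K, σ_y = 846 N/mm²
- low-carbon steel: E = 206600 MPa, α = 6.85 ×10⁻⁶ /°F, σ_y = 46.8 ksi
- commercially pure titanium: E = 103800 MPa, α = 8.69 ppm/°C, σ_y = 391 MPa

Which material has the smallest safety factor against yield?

Per material, after unit conversion:
  CFRP laminate: E = 71.70, α = 0.773, σ_y = 665.0 → σ = 14.1 MPa, n = 47.1
  silicon nitride: E = 306.0, α = 3.01, σ_y = 846.0 → σ = 235 MPa, n = 3.60
  low-carbon steel: E = 206.6, α = 12.3, σ_y = 322.7 → σ = 650 MPa, n = 0.497
  commercially pure titanium: E = 103.8, α = 8.69, σ_y = 391.0 → σ = 230 MPa, n = 1.70
Smallest n: low-carbon steel with n = 0.497.

low-carbon steel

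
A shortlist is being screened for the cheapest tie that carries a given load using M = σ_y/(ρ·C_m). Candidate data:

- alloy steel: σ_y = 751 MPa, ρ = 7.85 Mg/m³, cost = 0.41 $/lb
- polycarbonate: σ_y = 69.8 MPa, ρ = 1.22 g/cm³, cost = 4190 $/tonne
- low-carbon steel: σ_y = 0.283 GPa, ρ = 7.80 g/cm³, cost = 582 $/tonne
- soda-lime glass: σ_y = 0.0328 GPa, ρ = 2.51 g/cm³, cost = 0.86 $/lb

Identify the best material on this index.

Convert each candidate to consistent units, then evaluate M:
  alloy steel: σ_y = 751.0 MPa, ρ = 7850 kg/m³, cost = 0.9039 $/kg
  polycarbonate: σ_y = 69.80 MPa, ρ = 1220 kg/m³, cost = 4.190 $/kg
  low-carbon steel: σ_y = 283.0 MPa, ρ = 7800 kg/m³, cost = 0.5820 $/kg
  soda-lime glass: σ_y = 32.80 MPa, ρ = 2510 kg/m³, cost = 1.896 $/kg
  alloy steel: M = 106 kN·m per $
  low-carbon steel: M = 62.3 kN·m per $
  polycarbonate: M = 13.7 kN·m per $
  soda-lime glass: M = 6.89 kN·m per $
Alloy steel has the largest M.

alloy steel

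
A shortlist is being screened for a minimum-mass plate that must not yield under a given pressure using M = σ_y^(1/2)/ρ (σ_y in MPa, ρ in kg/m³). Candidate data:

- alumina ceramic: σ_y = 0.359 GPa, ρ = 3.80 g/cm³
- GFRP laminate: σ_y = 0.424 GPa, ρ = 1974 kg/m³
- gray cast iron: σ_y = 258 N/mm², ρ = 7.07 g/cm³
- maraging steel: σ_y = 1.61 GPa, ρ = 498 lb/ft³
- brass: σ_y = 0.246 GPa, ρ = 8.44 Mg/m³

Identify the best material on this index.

GFRP laminate

Putting every candidate on a common basis:
  alumina ceramic: σ_y = 359.0 MPa, ρ = 3800 kg/m³
  GFRP laminate: σ_y = 424.0 MPa, ρ = 1974 kg/m³
  gray cast iron: σ_y = 258.0 MPa, ρ = 7070 kg/m³
  maraging steel: σ_y = 1610 MPa, ρ = 7977 kg/m³
  brass: σ_y = 246.0 MPa, ρ = 8440 kg/m³
  GFRP laminate: M = 10.4×10⁻³
  maraging steel: M = 5.03×10⁻³
  alumina ceramic: M = 4.99×10⁻³
  gray cast iron: M = 2.27×10⁻³
  brass: M = 1.86×10⁻³
Highest index: GFRP laminate.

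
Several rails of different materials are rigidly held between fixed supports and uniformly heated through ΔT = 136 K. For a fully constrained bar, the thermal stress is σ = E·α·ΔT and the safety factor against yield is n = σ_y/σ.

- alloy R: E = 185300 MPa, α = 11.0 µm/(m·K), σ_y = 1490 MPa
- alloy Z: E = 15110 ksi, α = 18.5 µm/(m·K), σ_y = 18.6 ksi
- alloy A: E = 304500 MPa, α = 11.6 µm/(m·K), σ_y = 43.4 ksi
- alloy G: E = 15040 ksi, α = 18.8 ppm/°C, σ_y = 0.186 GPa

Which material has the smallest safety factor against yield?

alloy Z

Converting E to GPa, α to ×10⁻⁶/K, σ_y to MPa, then σ and n for each:
  alloy R: E = 185.3, α = 11.0, σ_y = 1490 → σ = 277 MPa, n = 5.38
  alloy Z: E = 104.2, α = 18.5, σ_y = 128.2 → σ = 262 MPa, n = 0.489
  alloy A: E = 304.5, α = 11.6, σ_y = 299.2 → σ = 480 MPa, n = 0.623
  alloy G: E = 103.7, α = 18.8, σ_y = 186.0 → σ = 265 MPa, n = 0.702
Smallest n: alloy Z with n = 0.489.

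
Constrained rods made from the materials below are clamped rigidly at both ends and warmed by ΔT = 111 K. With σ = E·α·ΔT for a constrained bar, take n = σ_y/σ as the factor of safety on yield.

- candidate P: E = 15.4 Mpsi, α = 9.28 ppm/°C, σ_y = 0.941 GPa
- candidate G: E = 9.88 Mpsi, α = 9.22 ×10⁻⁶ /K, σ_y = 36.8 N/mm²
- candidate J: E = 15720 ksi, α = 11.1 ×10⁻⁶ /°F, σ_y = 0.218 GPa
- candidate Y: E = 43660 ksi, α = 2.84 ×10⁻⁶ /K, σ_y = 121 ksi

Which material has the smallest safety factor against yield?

Per material, after unit conversion:
  candidate P: E = 106.2, α = 9.28, σ_y = 941.0 → σ = 109 MPa, n = 8.60
  candidate G: E = 68.12, α = 9.22, σ_y = 36.80 → σ = 69.7 MPa, n = 0.528
  candidate J: E = 108.4, α = 20.0, σ_y = 218.0 → σ = 240 MPa, n = 0.907
  candidate Y: E = 301.0, α = 2.84, σ_y = 834.3 → σ = 94.9 MPa, n = 8.79
Smallest n: candidate G with n = 0.528.

candidate G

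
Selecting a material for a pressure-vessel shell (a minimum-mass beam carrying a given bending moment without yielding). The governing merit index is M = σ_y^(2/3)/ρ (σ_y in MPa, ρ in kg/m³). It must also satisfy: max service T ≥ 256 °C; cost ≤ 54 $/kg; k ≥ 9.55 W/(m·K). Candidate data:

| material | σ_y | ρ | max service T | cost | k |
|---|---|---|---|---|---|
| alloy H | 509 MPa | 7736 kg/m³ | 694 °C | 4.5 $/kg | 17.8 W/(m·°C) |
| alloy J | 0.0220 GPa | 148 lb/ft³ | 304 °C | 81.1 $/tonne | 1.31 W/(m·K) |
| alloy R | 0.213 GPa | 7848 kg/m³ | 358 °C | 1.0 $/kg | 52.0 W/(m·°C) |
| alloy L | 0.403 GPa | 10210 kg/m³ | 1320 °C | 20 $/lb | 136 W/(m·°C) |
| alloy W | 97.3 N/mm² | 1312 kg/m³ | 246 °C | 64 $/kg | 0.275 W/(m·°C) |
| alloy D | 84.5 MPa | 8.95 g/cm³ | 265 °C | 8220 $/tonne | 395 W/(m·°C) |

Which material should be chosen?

Screen on constraints: max service T ≥ 256 °C; cost ≤ 54 $/kg; k ≥ 9.55 W/(m·K). Survivors: alloy H, alloy R, alloy L, alloy D.
Normalizing units and computing the index:
  alloy H: σ_y = 509.0 MPa, ρ = 7736 kg/m³
  alloy R: σ_y = 213.0 MPa, ρ = 7848 kg/m³
  alloy L: σ_y = 403.0 MPa, ρ = 10210 kg/m³
  alloy D: σ_y = 84.50 MPa, ρ = 8950 kg/m³
  alloy H: M = 8.24×10⁻³
  alloy L: M = 5.34×10⁻³
  alloy R: M = 4.54×10⁻³
  alloy D: M = 2.15×10⁻³
Alloy H has the largest M.

alloy H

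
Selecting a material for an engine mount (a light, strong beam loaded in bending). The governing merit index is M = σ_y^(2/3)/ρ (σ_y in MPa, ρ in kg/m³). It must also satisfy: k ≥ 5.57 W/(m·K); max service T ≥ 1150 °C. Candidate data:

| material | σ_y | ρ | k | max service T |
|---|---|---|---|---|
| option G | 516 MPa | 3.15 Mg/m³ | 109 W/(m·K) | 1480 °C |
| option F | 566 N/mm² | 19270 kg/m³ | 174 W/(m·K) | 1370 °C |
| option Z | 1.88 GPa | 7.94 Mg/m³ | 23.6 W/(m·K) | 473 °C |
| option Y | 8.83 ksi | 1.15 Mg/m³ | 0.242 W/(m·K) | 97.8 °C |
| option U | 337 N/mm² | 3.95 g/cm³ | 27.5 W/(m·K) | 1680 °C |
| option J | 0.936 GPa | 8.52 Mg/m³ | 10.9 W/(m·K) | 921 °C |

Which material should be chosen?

option G

Screen on constraints: k ≥ 5.57 W/(m·K); max service T ≥ 1150 °C. Survivors: option G, option F, option U.
After converting to SI:
  option G: σ_y = 516.0 MPa, ρ = 3150 kg/m³
  option F: σ_y = 566.0 MPa, ρ = 19270 kg/m³
  option U: σ_y = 337.0 MPa, ρ = 3950 kg/m³
  option G: M = 20.4×10⁻³
  option U: M = 12.3×10⁻³
  option F: M = 3.55×10⁻³
Option G has the largest M.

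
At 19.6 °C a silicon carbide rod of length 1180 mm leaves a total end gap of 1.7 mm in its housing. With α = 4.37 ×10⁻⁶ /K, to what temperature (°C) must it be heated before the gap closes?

349 °C

α·L₀·ΔT = 1.7 mm ⇒ ΔT = 1.7 / (4.37×10⁻⁶ × 1180.0) = 329.7 K.
T = 19.6 + 329.7 = 349.3 °C.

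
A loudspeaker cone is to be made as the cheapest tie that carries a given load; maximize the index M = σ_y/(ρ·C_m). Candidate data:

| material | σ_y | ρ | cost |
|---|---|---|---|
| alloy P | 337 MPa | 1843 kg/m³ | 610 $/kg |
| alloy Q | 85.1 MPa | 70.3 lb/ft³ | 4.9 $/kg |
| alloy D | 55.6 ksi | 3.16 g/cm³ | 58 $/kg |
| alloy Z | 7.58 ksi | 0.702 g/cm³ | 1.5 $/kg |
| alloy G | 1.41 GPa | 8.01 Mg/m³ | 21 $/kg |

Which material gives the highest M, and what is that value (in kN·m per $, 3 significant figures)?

alloy Z, M = 49.6 kN·m per $

In SI units:
  alloy P: σ_y = 337.0 MPa, ρ = 1843 kg/m³, cost = 610.0 $/kg
  alloy Q: σ_y = 85.10 MPa, ρ = 1126 kg/m³, cost = 4.900 $/kg
  alloy D: σ_y = 383.3 MPa, ρ = 3160 kg/m³, cost = 58.00 $/kg
  alloy Z: σ_y = 52.26 MPa, ρ = 702.0 kg/m³, cost = 1.500 $/kg
  alloy G: σ_y = 1410 MPa, ρ = 8010 kg/m³, cost = 21.00 $/kg
  alloy Z: M = 49.6 kN·m per $
  alloy Q: M = 15.4 kN·m per $
  alloy G: M = 8.38 kN·m per $
  alloy D: M = 2.09 kN·m per $
  alloy P: M = 0.300 kN·m per $
Alloy Z ranks first.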